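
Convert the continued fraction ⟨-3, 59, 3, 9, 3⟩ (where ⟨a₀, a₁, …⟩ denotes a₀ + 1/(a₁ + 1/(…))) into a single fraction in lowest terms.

a_0 = -3: -3/1
a_1 = 59: -176/59
a_2 = 3: -531/178
a_3 = 9: -4955/1661
a_4 = 3: -15396/5161

-15396/5161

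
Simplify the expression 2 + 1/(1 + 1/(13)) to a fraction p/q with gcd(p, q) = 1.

Work from the innermost term outward:
Start with 13.
1 + 1/(13/1) = 1 + 1/13 = 14/13
2 + 1/(14/13) = 2 + 13/14 = 41/14

41/14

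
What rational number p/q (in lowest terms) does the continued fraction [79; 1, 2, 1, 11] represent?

3748/47

Start with 11.
1 + 1/(11/1) = 1 + 1/11 = 12/11
2 + 1/(12/11) = 2 + 11/12 = 35/12
1 + 1/(35/12) = 1 + 12/35 = 47/35
79 + 1/(47/35) = 79 + 35/47 = 3748/47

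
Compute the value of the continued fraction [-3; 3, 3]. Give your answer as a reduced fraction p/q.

-27/10

Start with 3.
3 + 1/(3/1) = 3 + 1/3 = 10/3
-3 + 1/(10/3) = -3 + 3/10 = -27/10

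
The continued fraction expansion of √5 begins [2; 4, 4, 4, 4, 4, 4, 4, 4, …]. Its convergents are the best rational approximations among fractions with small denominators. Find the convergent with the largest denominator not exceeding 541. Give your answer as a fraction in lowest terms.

a_0 = 2: 2/1  (≤ bound)
a_1 = 4: 9/4  (≤ bound)
a_2 = 4: 38/17  (≤ bound)
a_3 = 4: 161/72  (≤ bound)
a_4 = 4: 682/305  (≤ bound)
a_5 = 4: 2889/1292  (> 541, stop)

682/305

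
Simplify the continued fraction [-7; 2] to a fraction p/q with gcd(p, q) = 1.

-13/2

Use the convergent recurrence hₖ = aₖ·hₖ₋₁ + hₖ₋₂ (and likewise for the denominators kₖ):
a_0 = -7: -7/1
a_1 = 2: -13/2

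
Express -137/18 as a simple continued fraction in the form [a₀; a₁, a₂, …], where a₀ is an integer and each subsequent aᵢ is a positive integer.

⌊-137/18⌋ = -8, remainder 7
⌊18/7⌋ = 2, remainder 4
⌊7/4⌋ = 1, remainder 3
⌊4/3⌋ = 1, remainder 1
⌊3/1⌋ = 3, remainder 0

[-8; 2, 1, 1, 3]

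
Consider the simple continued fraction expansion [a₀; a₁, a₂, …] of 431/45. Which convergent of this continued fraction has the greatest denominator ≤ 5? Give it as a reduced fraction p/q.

48/5

a_0 = 9: 9/1  (≤ bound)
a_1 = 1: 10/1  (≤ bound)
a_2 = 1: 19/2  (≤ bound)
a_3 = 2: 48/5  (≤ bound)
a_4 = 1: 67/7  (> 5, stop)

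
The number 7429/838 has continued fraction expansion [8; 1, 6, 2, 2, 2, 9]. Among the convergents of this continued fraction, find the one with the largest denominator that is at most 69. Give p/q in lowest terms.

a_0 = 8: 8/1  (≤ bound)
a_1 = 1: 9/1  (≤ bound)
a_2 = 6: 62/7  (≤ bound)
a_3 = 2: 133/15  (≤ bound)
a_4 = 2: 328/37  (≤ bound)
a_5 = 2: 789/89  (> 69, stop)

328/37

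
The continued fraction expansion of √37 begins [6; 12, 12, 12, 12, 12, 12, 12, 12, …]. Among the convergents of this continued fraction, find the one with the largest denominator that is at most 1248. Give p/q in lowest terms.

882/145

a_0 = 6: 6/1  (≤ bound)
a_1 = 12: 73/12  (≤ bound)
a_2 = 12: 882/145  (≤ bound)
a_3 = 12: 10657/1752  (> 1248, stop)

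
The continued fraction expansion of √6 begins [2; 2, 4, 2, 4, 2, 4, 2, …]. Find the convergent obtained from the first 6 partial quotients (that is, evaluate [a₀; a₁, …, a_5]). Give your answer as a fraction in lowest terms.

485/198

Build up convergents one term at a time:
a_0 = 2: 2/1
a_1 = 2: 5/2
a_2 = 4: 22/9
a_3 = 2: 49/20
a_4 = 4: 218/89
a_5 = 2: 485/198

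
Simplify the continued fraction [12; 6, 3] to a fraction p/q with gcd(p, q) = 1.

Work from the innermost term outward:
Start with 3.
6 + 1/(3/1) = 6 + 1/3 = 19/3
12 + 1/(19/3) = 12 + 3/19 = 231/19

231/19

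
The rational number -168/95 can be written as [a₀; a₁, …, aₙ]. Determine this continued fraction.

[-2; 4, 3, 7]

⌊-168/95⌋ = -2, remainder 22
⌊95/22⌋ = 4, remainder 7
⌊22/7⌋ = 3, remainder 1
⌊7/1⌋ = 7, remainder 0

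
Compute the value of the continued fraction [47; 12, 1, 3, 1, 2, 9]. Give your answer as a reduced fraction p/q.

Work from the innermost term outward:
Start with 9.
2 + 1/(9/1) = 2 + 1/9 = 19/9
1 + 1/(19/9) = 1 + 9/19 = 28/19
3 + 1/(28/19) = 3 + 19/28 = 103/28
1 + 1/(103/28) = 1 + 28/103 = 131/103
12 + 1/(131/103) = 12 + 103/131 = 1675/131
47 + 1/(1675/131) = 47 + 131/1675 = 78856/1675

78856/1675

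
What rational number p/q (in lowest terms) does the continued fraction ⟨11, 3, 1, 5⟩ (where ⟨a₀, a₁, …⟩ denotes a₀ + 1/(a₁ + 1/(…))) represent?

Start with 5.
1 + 1/(5/1) = 1 + 1/5 = 6/5
3 + 1/(6/5) = 3 + 5/6 = 23/6
11 + 1/(23/6) = 11 + 6/23 = 259/23

259/23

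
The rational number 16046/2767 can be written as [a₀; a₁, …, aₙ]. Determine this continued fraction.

16046 = 5·2767 + 2211, so a_0 = 5
2767 = 1·2211 + 556, so a_1 = 1
2211 = 3·556 + 543, so a_2 = 3
556 = 1·543 + 13, so a_3 = 1
543 = 41·13 + 10, so a_4 = 41
13 = 1·10 + 3, so a_5 = 1
10 = 3·3 + 1, so a_6 = 3
3 = 3·1 + 0, so a_7 = 3

[5; 1, 3, 1, 41, 1, 3, 3]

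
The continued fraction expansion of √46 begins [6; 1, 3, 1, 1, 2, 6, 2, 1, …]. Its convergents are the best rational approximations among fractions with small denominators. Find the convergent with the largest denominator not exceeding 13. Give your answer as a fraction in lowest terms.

List convergents until the denominator exceeds the bound:
a_0 = 6: 6/1  (≤ bound)
a_1 = 1: 7/1  (≤ bound)
a_2 = 3: 27/4  (≤ bound)
a_3 = 1: 34/5  (≤ bound)
a_4 = 1: 61/9  (≤ bound)
a_5 = 2: 156/23  (> 13, stop)

61/9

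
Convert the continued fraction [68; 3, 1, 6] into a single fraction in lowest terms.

1843/27

Starting at the tail and folding back:
Start with 6.
1 + 1/(6/1) = 1 + 1/6 = 7/6
3 + 1/(7/6) = 3 + 6/7 = 27/7
68 + 1/(27/7) = 68 + 7/27 = 1843/27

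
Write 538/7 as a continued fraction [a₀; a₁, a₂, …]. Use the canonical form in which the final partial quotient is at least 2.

[76; 1, 6]

538 ÷ 7 → quotient 76, remainder 6
7 ÷ 6 → quotient 1, remainder 1
6 ÷ 1 → quotient 6, remainder 0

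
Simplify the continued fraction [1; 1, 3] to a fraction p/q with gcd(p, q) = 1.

7/4

a_0 = 1: 1/1
a_1 = 1: 2/1
a_2 = 3: 7/4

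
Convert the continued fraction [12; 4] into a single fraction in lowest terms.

49/4

Start with 4.
12 + 1/(4/1) = 12 + 1/4 = 49/4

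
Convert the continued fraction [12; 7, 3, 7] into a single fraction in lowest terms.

Use the convergent recurrence hₖ = aₖ·hₖ₋₁ + hₖ₋₂ (and likewise for the denominators kₖ):
a_0 = 12: 12/1
a_1 = 7: 85/7
a_2 = 3: 267/22
a_3 = 7: 1954/161

1954/161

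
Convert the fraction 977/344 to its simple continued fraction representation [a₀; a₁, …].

[2; 1, 5, 3, 1, 13]

Run the Euclidean algorithm, recording each quotient:
977 ÷ 344 → quotient 2, remainder 289
344 ÷ 289 → quotient 1, remainder 55
289 ÷ 55 → quotient 5, remainder 14
55 ÷ 14 → quotient 3, remainder 13
14 ÷ 13 → quotient 1, remainder 1
13 ÷ 1 → quotient 13, remainder 0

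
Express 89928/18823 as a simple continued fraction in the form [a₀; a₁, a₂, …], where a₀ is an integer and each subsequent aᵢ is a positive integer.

[4; 1, 3, 2, 56, 12, 3]

89928 = 4·18823 + 14636, so a_0 = 4
18823 = 1·14636 + 4187, so a_1 = 1
14636 = 3·4187 + 2075, so a_2 = 3
4187 = 2·2075 + 37, so a_3 = 2
2075 = 56·37 + 3, so a_4 = 56
37 = 12·3 + 1, so a_5 = 12
3 = 3·1 + 0, so a_6 = 3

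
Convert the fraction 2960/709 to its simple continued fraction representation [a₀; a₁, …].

[4; 5, 1, 2, 1, 1, 5, 3]

2960 = 4·709 + 124, so a_0 = 4
709 = 5·124 + 89, so a_1 = 5
124 = 1·89 + 35, so a_2 = 1
89 = 2·35 + 19, so a_3 = 2
35 = 1·19 + 16, so a_4 = 1
19 = 1·16 + 3, so a_5 = 1
16 = 5·3 + 1, so a_6 = 5
3 = 3·1 + 0, so a_7 = 3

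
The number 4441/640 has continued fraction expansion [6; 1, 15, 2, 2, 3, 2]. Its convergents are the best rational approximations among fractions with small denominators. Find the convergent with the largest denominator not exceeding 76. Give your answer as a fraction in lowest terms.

229/33

a_0 = 6: 6/1  (≤ bound)
a_1 = 1: 7/1  (≤ bound)
a_2 = 15: 111/16  (≤ bound)
a_3 = 2: 229/33  (≤ bound)
a_4 = 2: 569/82  (> 76, stop)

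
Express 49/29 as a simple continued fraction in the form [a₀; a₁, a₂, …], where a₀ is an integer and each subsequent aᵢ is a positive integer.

[1; 1, 2, 4, 2]

49 = 1·29 + 20, so a_0 = 1
29 = 1·20 + 9, so a_1 = 1
20 = 2·9 + 2, so a_2 = 2
9 = 4·2 + 1, so a_3 = 4
2 = 2·1 + 0, so a_4 = 2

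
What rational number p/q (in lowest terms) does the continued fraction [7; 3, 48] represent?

1063/145

Collapse the nested fraction from the inside out:
Start with 48.
3 + 1/(48/1) = 3 + 1/48 = 145/48
7 + 1/(145/48) = 7 + 48/145 = 1063/145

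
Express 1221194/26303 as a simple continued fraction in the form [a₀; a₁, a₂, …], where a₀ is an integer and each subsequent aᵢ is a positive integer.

Run the Euclidean algorithm, recording each quotient:
1221194 = 46·26303 + 11256, so a_0 = 46
26303 = 2·11256 + 3791, so a_1 = 2
11256 = 2·3791 + 3674, so a_2 = 2
3791 = 1·3674 + 117, so a_3 = 1
3674 = 31·117 + 47, so a_4 = 31
117 = 2·47 + 23, so a_5 = 2
47 = 2·23 + 1, so a_6 = 2
23 = 23·1 + 0, so a_7 = 23

[46; 2, 2, 1, 31, 2, 2, 23]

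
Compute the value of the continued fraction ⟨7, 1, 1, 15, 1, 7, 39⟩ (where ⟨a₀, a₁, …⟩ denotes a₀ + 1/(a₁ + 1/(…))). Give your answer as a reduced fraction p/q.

a_0 = 7: 7/1
a_1 = 1: 8/1
a_2 = 1: 15/2
a_3 = 15: 233/31
a_4 = 1: 248/33
a_5 = 7: 1969/262
a_6 = 39: 77039/10251

77039/10251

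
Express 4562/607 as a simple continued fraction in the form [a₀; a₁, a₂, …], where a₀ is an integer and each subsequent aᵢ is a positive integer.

[7; 1, 1, 15, 2, 9]

Run the Euclidean algorithm, recording each quotient:
⌊4562/607⌋ = 7, remainder 313
⌊607/313⌋ = 1, remainder 294
⌊313/294⌋ = 1, remainder 19
⌊294/19⌋ = 15, remainder 9
⌊19/9⌋ = 2, remainder 1
⌊9/1⌋ = 9, remainder 0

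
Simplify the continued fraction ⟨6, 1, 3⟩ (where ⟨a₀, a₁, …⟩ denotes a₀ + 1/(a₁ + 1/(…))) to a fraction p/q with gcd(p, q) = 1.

Start with 3.
1 + 1/(3/1) = 1 + 1/3 = 4/3
6 + 1/(4/3) = 6 + 3/4 = 27/4

27/4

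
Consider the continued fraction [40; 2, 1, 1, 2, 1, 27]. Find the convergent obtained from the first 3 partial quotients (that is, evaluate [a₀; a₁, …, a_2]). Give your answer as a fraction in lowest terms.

121/3

a_0 = 40: 40/1
a_1 = 2: 81/2
a_2 = 1: 121/3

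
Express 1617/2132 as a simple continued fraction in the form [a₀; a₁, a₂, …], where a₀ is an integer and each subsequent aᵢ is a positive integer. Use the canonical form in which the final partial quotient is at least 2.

[0; 1, 3, 7, 6, 1, 1, 5]

1617 ÷ 2132 → quotient 0, remainder 1617
2132 ÷ 1617 → quotient 1, remainder 515
1617 ÷ 515 → quotient 3, remainder 72
515 ÷ 72 → quotient 7, remainder 11
72 ÷ 11 → quotient 6, remainder 6
11 ÷ 6 → quotient 1, remainder 5
6 ÷ 5 → quotient 1, remainder 1
5 ÷ 1 → quotient 5, remainder 0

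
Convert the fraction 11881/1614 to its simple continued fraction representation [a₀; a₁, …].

[7; 2, 1, 3, 3, 7, 6]

11881 ÷ 1614 → quotient 7, remainder 583
1614 ÷ 583 → quotient 2, remainder 448
583 ÷ 448 → quotient 1, remainder 135
448 ÷ 135 → quotient 3, remainder 43
135 ÷ 43 → quotient 3, remainder 6
43 ÷ 6 → quotient 7, remainder 1
6 ÷ 1 → quotient 6, remainder 0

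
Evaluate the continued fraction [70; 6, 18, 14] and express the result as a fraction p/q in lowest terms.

107493/1532

Start with 14.
18 + 1/(14/1) = 18 + 1/14 = 253/14
6 + 1/(253/14) = 6 + 14/253 = 1532/253
70 + 1/(1532/253) = 70 + 253/1532 = 107493/1532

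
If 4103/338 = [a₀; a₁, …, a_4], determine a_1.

7

Repeatedly divide and take the remainder:
4103 = 12·338 + 47, so a_0 = 12
338 = 7·47 + 9, so a_1 = 7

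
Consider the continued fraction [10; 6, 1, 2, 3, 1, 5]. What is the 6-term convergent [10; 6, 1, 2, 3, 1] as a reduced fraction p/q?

Start with 1.
3 + 1/(1/1) = 3 + 1/1 = 4/1
2 + 1/(4/1) = 2 + 1/4 = 9/4
1 + 1/(9/4) = 1 + 4/9 = 13/9
6 + 1/(13/9) = 6 + 9/13 = 87/13
10 + 1/(87/13) = 10 + 13/87 = 883/87

883/87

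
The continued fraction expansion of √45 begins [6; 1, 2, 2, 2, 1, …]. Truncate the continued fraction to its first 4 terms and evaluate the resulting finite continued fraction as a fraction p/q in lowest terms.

47/7

Work from the innermost term outward:
Start with 2.
2 + 1/(2/1) = 2 + 1/2 = 5/2
1 + 1/(5/2) = 1 + 2/5 = 7/5
6 + 1/(7/5) = 6 + 5/7 = 47/7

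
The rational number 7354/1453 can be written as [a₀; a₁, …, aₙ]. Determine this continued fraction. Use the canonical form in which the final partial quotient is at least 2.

[5; 16, 3, 14, 2]

7354 = 5·1453 + 89, so a_0 = 5
1453 = 16·89 + 29, so a_1 = 16
89 = 3·29 + 2, so a_2 = 3
29 = 14·2 + 1, so a_3 = 14
2 = 2·1 + 0, so a_4 = 2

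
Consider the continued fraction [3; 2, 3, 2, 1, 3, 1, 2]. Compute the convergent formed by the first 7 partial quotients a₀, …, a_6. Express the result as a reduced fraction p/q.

Work from the innermost term outward:
Start with 1.
3 + 1/(1/1) = 3 + 1/1 = 4/1
1 + 1/(4/1) = 1 + 1/4 = 5/4
2 + 1/(5/4) = 2 + 4/5 = 14/5
3 + 1/(14/5) = 3 + 5/14 = 47/14
2 + 1/(47/14) = 2 + 14/47 = 108/47
3 + 1/(108/47) = 3 + 47/108 = 371/108

371/108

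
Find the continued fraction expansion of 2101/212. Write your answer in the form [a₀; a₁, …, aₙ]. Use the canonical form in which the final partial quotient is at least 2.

[9; 1, 10, 6, 3]

Apply division with remainder until the remainder is 0:
⌊2101/212⌋ = 9, remainder 193
⌊212/193⌋ = 1, remainder 19
⌊193/19⌋ = 10, remainder 3
⌊19/3⌋ = 6, remainder 1
⌊3/1⌋ = 3, remainder 0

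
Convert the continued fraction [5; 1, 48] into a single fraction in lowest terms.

Start with 48.
1 + 1/(48/1) = 1 + 1/48 = 49/48
5 + 1/(49/48) = 5 + 48/49 = 293/49

293/49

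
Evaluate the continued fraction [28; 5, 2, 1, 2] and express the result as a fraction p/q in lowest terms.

a_0 = 28: 28/1
a_1 = 5: 141/5
a_2 = 2: 310/11
a_3 = 1: 451/16
a_4 = 2: 1212/43

1212/43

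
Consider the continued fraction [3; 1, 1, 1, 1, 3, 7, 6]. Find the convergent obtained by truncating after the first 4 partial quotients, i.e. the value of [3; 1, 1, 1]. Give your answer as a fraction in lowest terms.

Compute successive convergents:
a_0 = 3: 3/1
a_1 = 1: 4/1
a_2 = 1: 7/2
a_3 = 1: 11/3

11/3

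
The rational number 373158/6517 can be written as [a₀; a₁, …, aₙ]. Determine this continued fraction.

373158 = 57·6517 + 1689, so a_0 = 57
6517 = 3·1689 + 1450, so a_1 = 3
1689 = 1·1450 + 239, so a_2 = 1
1450 = 6·239 + 16, so a_3 = 6
239 = 14·16 + 15, so a_4 = 14
16 = 1·15 + 1, so a_5 = 1
15 = 15·1 + 0, so a_6 = 15

[57; 3, 1, 6, 14, 1, 15]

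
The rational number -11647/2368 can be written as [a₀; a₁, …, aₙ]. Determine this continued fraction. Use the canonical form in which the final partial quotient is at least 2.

-11647 = -5·2368 + 193, so a_0 = -5
2368 = 12·193 + 52, so a_1 = 12
193 = 3·52 + 37, so a_2 = 3
52 = 1·37 + 15, so a_3 = 1
37 = 2·15 + 7, so a_4 = 2
15 = 2·7 + 1, so a_5 = 2
7 = 7·1 + 0, so a_6 = 7

[-5; 12, 3, 1, 2, 2, 7]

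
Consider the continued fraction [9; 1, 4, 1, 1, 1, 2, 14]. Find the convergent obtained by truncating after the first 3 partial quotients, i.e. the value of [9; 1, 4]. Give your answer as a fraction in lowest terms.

49/5

Start with 4.
1 + 1/(4/1) = 1 + 1/4 = 5/4
9 + 1/(5/4) = 9 + 4/5 = 49/5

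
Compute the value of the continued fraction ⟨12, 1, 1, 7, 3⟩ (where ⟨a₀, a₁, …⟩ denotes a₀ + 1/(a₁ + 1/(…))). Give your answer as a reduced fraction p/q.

589/47

a_0 = 12: 12/1
a_1 = 1: 13/1
a_2 = 1: 25/2
a_3 = 7: 188/15
a_4 = 3: 589/47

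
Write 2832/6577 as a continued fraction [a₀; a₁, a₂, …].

[0; 2, 3, 9, 1, 4, 2, 8]

2832 ÷ 6577 → quotient 0, remainder 2832
6577 ÷ 2832 → quotient 2, remainder 913
2832 ÷ 913 → quotient 3, remainder 93
913 ÷ 93 → quotient 9, remainder 76
93 ÷ 76 → quotient 1, remainder 17
76 ÷ 17 → quotient 4, remainder 8
17 ÷ 8 → quotient 2, remainder 1
8 ÷ 1 → quotient 8, remainder 0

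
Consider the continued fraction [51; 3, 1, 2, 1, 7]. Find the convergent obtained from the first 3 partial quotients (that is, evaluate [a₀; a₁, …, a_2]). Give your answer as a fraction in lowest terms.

205/4

Starting at the tail and folding back:
Start with 1.
3 + 1/(1/1) = 3 + 1/1 = 4/1
51 + 1/(4/1) = 51 + 1/4 = 205/4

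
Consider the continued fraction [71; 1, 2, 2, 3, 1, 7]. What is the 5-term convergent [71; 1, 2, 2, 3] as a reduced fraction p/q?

1721/24

Compute successive convergents:
a_0 = 71: 71/1
a_1 = 1: 72/1
a_2 = 2: 215/3
a_3 = 2: 502/7
a_4 = 3: 1721/24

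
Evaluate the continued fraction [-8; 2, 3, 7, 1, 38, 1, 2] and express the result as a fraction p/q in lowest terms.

-52082/6881

Compute successive convergents:
a_0 = -8: -8/1
a_1 = 2: -15/2
a_2 = 3: -53/7
a_3 = 7: -386/51
a_4 = 1: -439/58
a_5 = 38: -17068/2255
a_6 = 1: -17507/2313
a_7 = 2: -52082/6881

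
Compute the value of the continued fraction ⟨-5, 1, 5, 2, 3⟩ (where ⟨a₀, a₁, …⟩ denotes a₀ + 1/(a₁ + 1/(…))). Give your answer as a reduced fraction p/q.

-187/45

a_0 = -5: -5/1
a_1 = 1: -4/1
a_2 = 5: -25/6
a_3 = 2: -54/13
a_4 = 3: -187/45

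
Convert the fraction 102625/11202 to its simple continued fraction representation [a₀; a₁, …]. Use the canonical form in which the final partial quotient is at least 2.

[9; 6, 5, 51, 2, 3]

Apply division with remainder until the remainder is 0:
⌊102625/11202⌋ = 9, remainder 1807
⌊11202/1807⌋ = 6, remainder 360
⌊1807/360⌋ = 5, remainder 7
⌊360/7⌋ = 51, remainder 3
⌊7/3⌋ = 2, remainder 1
⌊3/1⌋ = 3, remainder 0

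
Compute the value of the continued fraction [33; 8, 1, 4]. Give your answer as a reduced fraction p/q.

a_0 = 33: 33/1
a_1 = 8: 265/8
a_2 = 1: 298/9
a_3 = 4: 1457/44

1457/44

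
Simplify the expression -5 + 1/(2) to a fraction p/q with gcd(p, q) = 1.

a_0 = -5: -5/1
a_1 = 2: -9/2

-9/2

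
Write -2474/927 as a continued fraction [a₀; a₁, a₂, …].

[-3; 3, 51, 6]

-2474 ÷ 927 → quotient -3, remainder 307
927 ÷ 307 → quotient 3, remainder 6
307 ÷ 6 → quotient 51, remainder 1
6 ÷ 1 → quotient 6, remainder 0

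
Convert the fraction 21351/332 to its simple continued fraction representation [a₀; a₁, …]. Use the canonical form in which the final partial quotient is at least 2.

21351 ÷ 332 → quotient 64, remainder 103
332 ÷ 103 → quotient 3, remainder 23
103 ÷ 23 → quotient 4, remainder 11
23 ÷ 11 → quotient 2, remainder 1
11 ÷ 1 → quotient 11, remainder 0

[64; 3, 4, 2, 11]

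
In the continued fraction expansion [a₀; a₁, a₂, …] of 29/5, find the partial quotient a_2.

29 = 5·5 + 4, so a_0 = 5
5 = 1·4 + 1, so a_1 = 1
4 = 4·1 + 0, so a_2 = 4

4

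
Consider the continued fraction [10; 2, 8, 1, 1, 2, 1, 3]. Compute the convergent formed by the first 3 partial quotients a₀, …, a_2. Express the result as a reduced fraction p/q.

178/17

Use the convergent recurrence hₖ = aₖ·hₖ₋₁ + hₖ₋₂ (and likewise for the denominators kₖ):
a_0 = 10: 10/1
a_1 = 2: 21/2
a_2 = 8: 178/17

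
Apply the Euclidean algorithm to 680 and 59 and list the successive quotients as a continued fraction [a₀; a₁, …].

[11; 1, 1, 9, 3]

680 ÷ 59 → quotient 11, remainder 31
59 ÷ 31 → quotient 1, remainder 28
31 ÷ 28 → quotient 1, remainder 3
28 ÷ 3 → quotient 9, remainder 1
3 ÷ 1 → quotient 3, remainder 0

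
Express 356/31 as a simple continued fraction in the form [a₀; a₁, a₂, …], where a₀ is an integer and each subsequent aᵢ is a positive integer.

Run the Euclidean algorithm, recording each quotient:
356 = 11·31 + 15, so a_0 = 11
31 = 2·15 + 1, so a_1 = 2
15 = 15·1 + 0, so a_2 = 15

[11; 2, 15]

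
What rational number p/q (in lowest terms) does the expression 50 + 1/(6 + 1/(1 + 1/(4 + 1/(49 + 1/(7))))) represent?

588977/11745

a_0 = 50: 50/1
a_1 = 6: 301/6
a_2 = 1: 351/7
a_3 = 4: 1705/34
a_4 = 49: 83896/1673
a_5 = 7: 588977/11745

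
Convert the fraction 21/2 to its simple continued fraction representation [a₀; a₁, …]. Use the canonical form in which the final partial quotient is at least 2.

[10; 2]

21 = 10·2 + 1, so a_0 = 10
2 = 2·1 + 0, so a_1 = 2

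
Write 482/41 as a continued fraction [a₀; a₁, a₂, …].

[11; 1, 3, 10]

⌊482/41⌋ = 11, remainder 31
⌊41/31⌋ = 1, remainder 10
⌊31/10⌋ = 3, remainder 1
⌊10/1⌋ = 10, remainder 0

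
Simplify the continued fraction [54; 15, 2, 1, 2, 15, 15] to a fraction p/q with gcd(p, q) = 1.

Compute successive convergents:
a_0 = 54: 54/1
a_1 = 15: 811/15
a_2 = 2: 1676/31
a_3 = 1: 2487/46
a_4 = 2: 6650/123
a_5 = 15: 102237/1891
a_6 = 15: 1540205/28488

1540205/28488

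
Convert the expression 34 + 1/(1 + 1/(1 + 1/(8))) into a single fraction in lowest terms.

587/17

a_0 = 34: 34/1
a_1 = 1: 35/1
a_2 = 1: 69/2
a_3 = 8: 587/17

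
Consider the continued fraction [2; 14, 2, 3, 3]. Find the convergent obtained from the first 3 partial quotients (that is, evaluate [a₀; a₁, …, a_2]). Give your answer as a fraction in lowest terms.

a_0 = 2: 2/1
a_1 = 14: 29/14
a_2 = 2: 60/29

60/29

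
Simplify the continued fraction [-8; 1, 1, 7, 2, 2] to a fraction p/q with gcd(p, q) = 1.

-590/79

Start with 2.
2 + 1/(2/1) = 2 + 1/2 = 5/2
7 + 1/(5/2) = 7 + 2/5 = 37/5
1 + 1/(37/5) = 1 + 5/37 = 42/37
1 + 1/(42/37) = 1 + 37/42 = 79/42
-8 + 1/(79/42) = -8 + 42/79 = -590/79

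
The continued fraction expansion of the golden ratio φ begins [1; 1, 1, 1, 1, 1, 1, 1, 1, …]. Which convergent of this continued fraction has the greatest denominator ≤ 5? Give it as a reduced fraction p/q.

8/5

a_0 = 1: 1/1  (≤ bound)
a_1 = 1: 2/1  (≤ bound)
a_2 = 1: 3/2  (≤ bound)
a_3 = 1: 5/3  (≤ bound)
a_4 = 1: 8/5  (≤ bound)
a_5 = 1: 13/8  (> 5, stop)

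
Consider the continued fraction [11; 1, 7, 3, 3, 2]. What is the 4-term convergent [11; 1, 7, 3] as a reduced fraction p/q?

297/25

a_0 = 11: 11/1
a_1 = 1: 12/1
a_2 = 7: 95/8
a_3 = 3: 297/25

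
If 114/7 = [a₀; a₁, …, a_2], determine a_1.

114 ÷ 7 → quotient 16, remainder 2
7 ÷ 2 → quotient 3, remainder 1

3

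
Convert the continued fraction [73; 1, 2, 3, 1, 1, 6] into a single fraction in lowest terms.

Work from the innermost term outward:
Start with 6.
1 + 1/(6/1) = 1 + 1/6 = 7/6
1 + 1/(7/6) = 1 + 6/7 = 13/7
3 + 1/(13/7) = 3 + 7/13 = 46/13
2 + 1/(46/13) = 2 + 13/46 = 105/46
1 + 1/(105/46) = 1 + 46/105 = 151/105
73 + 1/(151/105) = 73 + 105/151 = 11128/151

11128/151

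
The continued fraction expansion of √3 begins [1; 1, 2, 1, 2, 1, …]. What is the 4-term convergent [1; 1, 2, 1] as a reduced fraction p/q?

7/4

Start with 1.
2 + 1/(1/1) = 2 + 1/1 = 3/1
1 + 1/(3/1) = 1 + 1/3 = 4/3
1 + 1/(4/3) = 1 + 3/4 = 7/4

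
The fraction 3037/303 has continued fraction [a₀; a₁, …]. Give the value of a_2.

Repeatedly divide and take the remainder:
⌊3037/303⌋ = 10, remainder 7
⌊303/7⌋ = 43, remainder 2
⌊7/2⌋ = 3, remainder 1

3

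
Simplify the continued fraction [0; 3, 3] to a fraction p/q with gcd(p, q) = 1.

Build up convergents one term at a time:
a_0 = 0: 0/1
a_1 = 3: 1/3
a_2 = 3: 3/10

3/10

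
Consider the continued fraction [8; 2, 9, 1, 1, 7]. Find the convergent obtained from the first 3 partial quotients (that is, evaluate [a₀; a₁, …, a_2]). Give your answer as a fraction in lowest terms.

161/19

Starting at the tail and folding back:
Start with 9.
2 + 1/(9/1) = 2 + 1/9 = 19/9
8 + 1/(19/9) = 8 + 9/19 = 161/19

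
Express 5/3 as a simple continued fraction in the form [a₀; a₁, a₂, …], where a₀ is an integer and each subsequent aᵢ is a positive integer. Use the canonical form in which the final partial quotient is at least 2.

⌊5/3⌋ = 1, remainder 2
⌊3/2⌋ = 1, remainder 1
⌊2/1⌋ = 2, remainder 0

[1; 1, 2]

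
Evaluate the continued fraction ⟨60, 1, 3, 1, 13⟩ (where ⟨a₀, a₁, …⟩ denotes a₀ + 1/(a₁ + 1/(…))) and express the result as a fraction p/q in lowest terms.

a_0 = 60: 60/1
a_1 = 1: 61/1
a_2 = 3: 243/4
a_3 = 1: 304/5
a_4 = 13: 4195/69

4195/69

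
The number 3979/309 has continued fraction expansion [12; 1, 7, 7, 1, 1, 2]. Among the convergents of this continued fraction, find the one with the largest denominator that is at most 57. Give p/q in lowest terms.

734/57

a_0 = 12: 12/1  (≤ bound)
a_1 = 1: 13/1  (≤ bound)
a_2 = 7: 103/8  (≤ bound)
a_3 = 7: 734/57  (≤ bound)
a_4 = 1: 837/65  (> 57, stop)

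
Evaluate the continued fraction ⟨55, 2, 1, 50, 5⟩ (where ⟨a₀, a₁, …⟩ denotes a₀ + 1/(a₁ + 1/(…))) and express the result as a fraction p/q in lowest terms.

42221/763

Start with 5.
50 + 1/(5/1) = 50 + 1/5 = 251/5
1 + 1/(251/5) = 1 + 5/251 = 256/251
2 + 1/(256/251) = 2 + 251/256 = 763/256
55 + 1/(763/256) = 55 + 256/763 = 42221/763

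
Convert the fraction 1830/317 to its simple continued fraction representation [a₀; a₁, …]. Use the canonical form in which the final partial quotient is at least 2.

[5; 1, 3, 2, 2, 14]

1830 = 5·317 + 245, so a_0 = 5
317 = 1·245 + 72, so a_1 = 1
245 = 3·72 + 29, so a_2 = 3
72 = 2·29 + 14, so a_3 = 2
29 = 2·14 + 1, so a_4 = 2
14 = 14·1 + 0, so a_5 = 14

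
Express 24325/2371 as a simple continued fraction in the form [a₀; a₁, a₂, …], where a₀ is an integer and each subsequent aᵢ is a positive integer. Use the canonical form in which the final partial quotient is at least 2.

[10; 3, 1, 5, 1, 10, 8]

Repeatedly divide and take the remainder:
24325 ÷ 2371 → quotient 10, remainder 615
2371 ÷ 615 → quotient 3, remainder 526
615 ÷ 526 → quotient 1, remainder 89
526 ÷ 89 → quotient 5, remainder 81
89 ÷ 81 → quotient 1, remainder 8
81 ÷ 8 → quotient 10, remainder 1
8 ÷ 1 → quotient 8, remainder 0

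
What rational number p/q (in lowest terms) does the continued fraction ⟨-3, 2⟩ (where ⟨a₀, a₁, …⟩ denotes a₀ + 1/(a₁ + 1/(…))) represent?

-5/2

a_0 = -3: -3/1
a_1 = 2: -5/2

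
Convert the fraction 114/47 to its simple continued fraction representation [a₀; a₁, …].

Run the Euclidean algorithm, recording each quotient:
114 = 2·47 + 20, so a_0 = 2
47 = 2·20 + 7, so a_1 = 2
20 = 2·7 + 6, so a_2 = 2
7 = 1·6 + 1, so a_3 = 1
6 = 6·1 + 0, so a_4 = 6

[2; 2, 2, 1, 6]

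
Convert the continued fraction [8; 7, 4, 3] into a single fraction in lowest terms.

765/94

Start with 3.
4 + 1/(3/1) = 4 + 1/3 = 13/3
7 + 1/(13/3) = 7 + 3/13 = 94/13
8 + 1/(94/13) = 8 + 13/94 = 765/94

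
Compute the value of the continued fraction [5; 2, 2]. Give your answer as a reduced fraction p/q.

27/5

Start with 2.
2 + 1/(2/1) = 2 + 1/2 = 5/2
5 + 1/(5/2) = 5 + 2/5 = 27/5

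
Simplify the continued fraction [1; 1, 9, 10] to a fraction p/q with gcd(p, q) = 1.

192/101

a_0 = 1: 1/1
a_1 = 1: 2/1
a_2 = 9: 19/10
a_3 = 10: 192/101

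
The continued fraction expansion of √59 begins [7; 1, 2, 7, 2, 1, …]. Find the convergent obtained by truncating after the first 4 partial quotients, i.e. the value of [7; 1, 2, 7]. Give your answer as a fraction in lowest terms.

Work from the innermost term outward:
Start with 7.
2 + 1/(7/1) = 2 + 1/7 = 15/7
1 + 1/(15/7) = 1 + 7/15 = 22/15
7 + 1/(22/15) = 7 + 15/22 = 169/22

169/22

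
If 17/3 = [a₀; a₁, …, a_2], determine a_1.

1

17 = 5·3 + 2, so a_0 = 5
3 = 1·2 + 1, so a_1 = 1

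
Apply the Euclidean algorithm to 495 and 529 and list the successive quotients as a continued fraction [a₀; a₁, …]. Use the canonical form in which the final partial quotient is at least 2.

495 = 0·529 + 495, so a_0 = 0
529 = 1·495 + 34, so a_1 = 1
495 = 14·34 + 19, so a_2 = 14
34 = 1·19 + 15, so a_3 = 1
19 = 1·15 + 4, so a_4 = 1
15 = 3·4 + 3, so a_5 = 3
4 = 1·3 + 1, so a_6 = 1
3 = 3·1 + 0, so a_7 = 3

[0; 1, 14, 1, 1, 3, 1, 3]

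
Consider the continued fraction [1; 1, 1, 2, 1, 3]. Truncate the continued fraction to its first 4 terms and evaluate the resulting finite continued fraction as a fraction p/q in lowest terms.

a_0 = 1: 1/1
a_1 = 1: 2/1
a_2 = 1: 3/2
a_3 = 2: 8/5

8/5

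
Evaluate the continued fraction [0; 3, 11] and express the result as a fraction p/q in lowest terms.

Build up convergents one term at a time:
a_0 = 0: 0/1
a_1 = 3: 1/3
a_2 = 11: 11/34

11/34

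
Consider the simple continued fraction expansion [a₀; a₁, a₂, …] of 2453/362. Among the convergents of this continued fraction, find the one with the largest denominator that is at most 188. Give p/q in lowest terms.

List convergents until the denominator exceeds the bound:
a_0 = 6: 6/1  (≤ bound)
a_1 = 1: 7/1  (≤ bound)
a_2 = 3: 27/4  (≤ bound)
a_3 = 2: 61/9  (≤ bound)
a_4 = 7: 454/67  (≤ bound)
a_5 = 1: 515/76  (≤ bound)
a_6 = 1: 969/143  (≤ bound)
a_7 = 2: 2453/362  (> 188, stop)

969/143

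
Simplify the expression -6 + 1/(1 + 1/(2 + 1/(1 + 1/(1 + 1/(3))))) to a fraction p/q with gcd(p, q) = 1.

Start with 3.
1 + 1/(3/1) = 1 + 1/3 = 4/3
1 + 1/(4/3) = 1 + 3/4 = 7/4
2 + 1/(7/4) = 2 + 4/7 = 18/7
1 + 1/(18/7) = 1 + 7/18 = 25/18
-6 + 1/(25/18) = -6 + 18/25 = -132/25

-132/25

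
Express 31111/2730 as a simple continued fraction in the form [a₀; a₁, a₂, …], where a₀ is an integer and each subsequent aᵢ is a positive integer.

31111 = 11·2730 + 1081, so a_0 = 11
2730 = 2·1081 + 568, so a_1 = 2
1081 = 1·568 + 513, so a_2 = 1
568 = 1·513 + 55, so a_3 = 1
513 = 9·55 + 18, so a_4 = 9
55 = 3·18 + 1, so a_5 = 3
18 = 18·1 + 0, so a_6 = 18

[11; 2, 1, 1, 9, 3, 18]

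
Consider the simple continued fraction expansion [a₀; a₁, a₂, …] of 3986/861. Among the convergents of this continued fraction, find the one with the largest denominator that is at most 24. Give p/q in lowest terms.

List convergents until the denominator exceeds the bound:
a_0 = 4: 4/1  (≤ bound)
a_1 = 1: 5/1  (≤ bound)
a_2 = 1: 9/2  (≤ bound)
a_3 = 1: 14/3  (≤ bound)
a_4 = 2: 37/8  (≤ bound)
a_5 = 3: 125/27  (> 24, stop)

37/8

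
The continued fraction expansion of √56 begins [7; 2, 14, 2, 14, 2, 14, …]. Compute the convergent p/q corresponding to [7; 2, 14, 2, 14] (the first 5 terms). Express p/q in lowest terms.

6503/869

a_0 = 7: 7/1
a_1 = 2: 15/2
a_2 = 14: 217/29
a_3 = 2: 449/60
a_4 = 14: 6503/869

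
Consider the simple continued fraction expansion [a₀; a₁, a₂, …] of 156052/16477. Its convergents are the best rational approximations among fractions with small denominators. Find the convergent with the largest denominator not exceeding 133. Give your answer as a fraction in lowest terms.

161/17

a_0 = 9: 9/1  (≤ bound)
a_1 = 2: 19/2  (≤ bound)
a_2 = 8: 161/17  (≤ bound)
a_3 = 11: 1790/189  (> 133, stop)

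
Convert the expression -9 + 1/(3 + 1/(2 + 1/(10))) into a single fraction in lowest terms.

-636/73

Use the convergent recurrence hₖ = aₖ·hₖ₋₁ + hₖ₋₂ (and likewise for the denominators kₖ):
a_0 = -9: -9/1
a_1 = 3: -26/3
a_2 = 2: -61/7
a_3 = 10: -636/73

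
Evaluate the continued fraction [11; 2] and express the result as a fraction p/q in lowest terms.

Compute successive convergents:
a_0 = 11: 11/1
a_1 = 2: 23/2

23/2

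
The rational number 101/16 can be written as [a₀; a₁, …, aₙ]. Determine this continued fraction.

Repeatedly divide and take the remainder:
⌊101/16⌋ = 6, remainder 5
⌊16/5⌋ = 3, remainder 1
⌊5/1⌋ = 5, remainder 0

[6; 3, 5]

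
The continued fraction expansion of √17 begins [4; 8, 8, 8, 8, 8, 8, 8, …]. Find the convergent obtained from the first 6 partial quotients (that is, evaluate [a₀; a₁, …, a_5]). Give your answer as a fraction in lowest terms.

143649/34840

Collapse the nested fraction from the inside out:
Start with 8.
8 + 1/(8/1) = 8 + 1/8 = 65/8
8 + 1/(65/8) = 8 + 8/65 = 528/65
8 + 1/(528/65) = 8 + 65/528 = 4289/528
8 + 1/(4289/528) = 8 + 528/4289 = 34840/4289
4 + 1/(34840/4289) = 4 + 4289/34840 = 143649/34840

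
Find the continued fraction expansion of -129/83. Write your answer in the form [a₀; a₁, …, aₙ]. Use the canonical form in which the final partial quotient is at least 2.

[-2; 2, 4, 9]

-129 = -2·83 + 37, so a_0 = -2
83 = 2·37 + 9, so a_1 = 2
37 = 4·9 + 1, so a_2 = 4
9 = 9·1 + 0, so a_3 = 9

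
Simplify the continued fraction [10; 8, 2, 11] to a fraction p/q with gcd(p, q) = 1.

Start with 11.
2 + 1/(11/1) = 2 + 1/11 = 23/11
8 + 1/(23/11) = 8 + 11/23 = 195/23
10 + 1/(195/23) = 10 + 23/195 = 1973/195

1973/195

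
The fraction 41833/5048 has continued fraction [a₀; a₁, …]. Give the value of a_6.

1

Apply division with remainder until the remainder is 0:
41833 ÷ 5048 → quotient 8, remainder 1449
5048 ÷ 1449 → quotient 3, remainder 701
1449 ÷ 701 → quotient 2, remainder 47
701 ÷ 47 → quotient 14, remainder 43
47 ÷ 43 → quotient 1, remainder 4
43 ÷ 4 → quotient 10, remainder 3
4 ÷ 3 → quotient 1, remainder 1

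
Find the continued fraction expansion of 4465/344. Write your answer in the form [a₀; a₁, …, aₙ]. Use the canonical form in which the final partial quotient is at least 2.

4465 = 12·344 + 337, so a_0 = 12
344 = 1·337 + 7, so a_1 = 1
337 = 48·7 + 1, so a_2 = 48
7 = 7·1 + 0, so a_3 = 7

[12; 1, 48, 7]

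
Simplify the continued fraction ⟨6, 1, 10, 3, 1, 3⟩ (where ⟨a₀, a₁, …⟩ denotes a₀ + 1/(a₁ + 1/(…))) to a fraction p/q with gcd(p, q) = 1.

Start with 3.
1 + 1/(3/1) = 1 + 1/3 = 4/3
3 + 1/(4/3) = 3 + 3/4 = 15/4
10 + 1/(15/4) = 10 + 4/15 = 154/15
1 + 1/(154/15) = 1 + 15/154 = 169/154
6 + 1/(169/154) = 6 + 154/169 = 1168/169

1168/169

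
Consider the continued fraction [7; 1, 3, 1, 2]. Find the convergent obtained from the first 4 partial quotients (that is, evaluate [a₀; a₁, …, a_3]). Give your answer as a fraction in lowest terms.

39/5

Build up convergents one term at a time:
a_0 = 7: 7/1
a_1 = 1: 8/1
a_2 = 3: 31/4
a_3 = 1: 39/5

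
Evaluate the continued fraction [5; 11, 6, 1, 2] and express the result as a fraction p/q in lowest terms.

Start with 2.
1 + 1/(2/1) = 1 + 1/2 = 3/2
6 + 1/(3/2) = 6 + 2/3 = 20/3
11 + 1/(20/3) = 11 + 3/20 = 223/20
5 + 1/(223/20) = 5 + 20/223 = 1135/223

1135/223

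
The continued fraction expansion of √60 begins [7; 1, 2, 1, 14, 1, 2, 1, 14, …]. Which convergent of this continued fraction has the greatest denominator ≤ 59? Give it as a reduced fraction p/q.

a_0 = 7: 7/1  (≤ bound)
a_1 = 1: 8/1  (≤ bound)
a_2 = 2: 23/3  (≤ bound)
a_3 = 1: 31/4  (≤ bound)
a_4 = 14: 457/59  (≤ bound)
a_5 = 1: 488/63  (> 59, stop)

457/59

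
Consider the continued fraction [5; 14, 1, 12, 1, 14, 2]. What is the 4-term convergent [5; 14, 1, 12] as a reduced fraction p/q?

983/194

Collapse the nested fraction from the inside out:
Start with 12.
1 + 1/(12/1) = 1 + 1/12 = 13/12
14 + 1/(13/12) = 14 + 12/13 = 194/13
5 + 1/(194/13) = 5 + 13/194 = 983/194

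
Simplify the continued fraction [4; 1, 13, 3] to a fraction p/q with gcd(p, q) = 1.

212/43

Starting at the tail and folding back:
Start with 3.
13 + 1/(3/1) = 13 + 1/3 = 40/3
1 + 1/(40/3) = 1 + 3/40 = 43/40
4 + 1/(43/40) = 4 + 40/43 = 212/43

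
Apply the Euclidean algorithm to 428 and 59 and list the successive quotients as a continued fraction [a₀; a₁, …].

⌊428/59⌋ = 7, remainder 15
⌊59/15⌋ = 3, remainder 14
⌊15/14⌋ = 1, remainder 1
⌊14/1⌋ = 14, remainder 0

[7; 3, 1, 14]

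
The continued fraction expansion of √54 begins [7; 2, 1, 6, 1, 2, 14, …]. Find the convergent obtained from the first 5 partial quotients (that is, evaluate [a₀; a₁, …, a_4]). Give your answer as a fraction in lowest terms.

a_0 = 7: 7/1
a_1 = 2: 15/2
a_2 = 1: 22/3
a_3 = 6: 147/20
a_4 = 1: 169/23

169/23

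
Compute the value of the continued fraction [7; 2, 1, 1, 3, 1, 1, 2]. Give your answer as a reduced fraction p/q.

776/105

Starting at the tail and folding back:
Start with 2.
1 + 1/(2/1) = 1 + 1/2 = 3/2
1 + 1/(3/2) = 1 + 2/3 = 5/3
3 + 1/(5/3) = 3 + 3/5 = 18/5
1 + 1/(18/5) = 1 + 5/18 = 23/18
1 + 1/(23/18) = 1 + 18/23 = 41/23
2 + 1/(41/23) = 2 + 23/41 = 105/41
7 + 1/(105/41) = 7 + 41/105 = 776/105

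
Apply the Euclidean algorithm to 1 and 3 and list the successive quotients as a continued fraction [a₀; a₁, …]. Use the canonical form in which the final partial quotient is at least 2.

1 = 0·3 + 1, so a_0 = 0
3 = 3·1 + 0, so a_1 = 3

[0; 3]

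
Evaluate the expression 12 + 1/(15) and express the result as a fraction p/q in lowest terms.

a_0 = 12: 12/1
a_1 = 15: 181/15

181/15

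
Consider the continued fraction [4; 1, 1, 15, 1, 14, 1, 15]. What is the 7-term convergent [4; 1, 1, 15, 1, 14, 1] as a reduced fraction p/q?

2375/526

a_0 = 4: 4/1
a_1 = 1: 5/1
a_2 = 1: 9/2
a_3 = 15: 140/31
a_4 = 1: 149/33
a_5 = 14: 2226/493
a_6 = 1: 2375/526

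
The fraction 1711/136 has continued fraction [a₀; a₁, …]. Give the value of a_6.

2

Run the Euclidean algorithm, recording each quotient:
1711 ÷ 136 → quotient 12, remainder 79
136 ÷ 79 → quotient 1, remainder 57
79 ÷ 57 → quotient 1, remainder 22
57 ÷ 22 → quotient 2, remainder 13
22 ÷ 13 → quotient 1, remainder 9
13 ÷ 9 → quotient 1, remainder 4
9 ÷ 4 → quotient 2, remainder 1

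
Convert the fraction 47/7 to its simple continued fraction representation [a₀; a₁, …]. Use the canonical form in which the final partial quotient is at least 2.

[6; 1, 2, 2]

⌊47/7⌋ = 6, remainder 5
⌊7/5⌋ = 1, remainder 2
⌊5/2⌋ = 2, remainder 1
⌊2/1⌋ = 2, remainder 0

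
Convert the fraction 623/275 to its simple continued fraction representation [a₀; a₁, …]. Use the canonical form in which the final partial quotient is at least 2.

[2; 3, 1, 3, 3, 2, 2]

Apply division with remainder until the remainder is 0:
⌊623/275⌋ = 2, remainder 73
⌊275/73⌋ = 3, remainder 56
⌊73/56⌋ = 1, remainder 17
⌊56/17⌋ = 3, remainder 5
⌊17/5⌋ = 3, remainder 2
⌊5/2⌋ = 2, remainder 1
⌊2/1⌋ = 2, remainder 0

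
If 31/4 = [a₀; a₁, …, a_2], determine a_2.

3

31 ÷ 4 → quotient 7, remainder 3
4 ÷ 3 → quotient 1, remainder 1
3 ÷ 1 → quotient 3, remainder 0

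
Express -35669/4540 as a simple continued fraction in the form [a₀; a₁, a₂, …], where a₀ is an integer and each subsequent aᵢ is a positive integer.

[-8; 6, 1, 37, 3, 2, 2]

-35669 ÷ 4540 → quotient -8, remainder 651
4540 ÷ 651 → quotient 6, remainder 634
651 ÷ 634 → quotient 1, remainder 17
634 ÷ 17 → quotient 37, remainder 5
17 ÷ 5 → quotient 3, remainder 2
5 ÷ 2 → quotient 2, remainder 1
2 ÷ 1 → quotient 2, remainder 0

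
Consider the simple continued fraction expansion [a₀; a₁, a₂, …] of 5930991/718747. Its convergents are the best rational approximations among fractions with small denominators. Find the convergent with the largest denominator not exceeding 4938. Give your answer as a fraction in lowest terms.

15629/1894

a_0 = 8: 8/1  (≤ bound)
a_1 = 3: 25/3  (≤ bound)
a_2 = 1: 33/4  (≤ bound)
a_3 = 33: 1114/135  (≤ bound)
a_4 = 14: 15629/1894  (≤ bound)
a_5 = 4: 63630/7711  (> 4938, stop)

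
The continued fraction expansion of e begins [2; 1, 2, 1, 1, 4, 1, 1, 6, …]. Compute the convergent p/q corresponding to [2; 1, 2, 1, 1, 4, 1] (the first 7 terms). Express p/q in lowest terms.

106/39

Use the convergent recurrence hₖ = aₖ·hₖ₋₁ + hₖ₋₂ (and likewise for the denominators kₖ):
a_0 = 2: 2/1
a_1 = 1: 3/1
a_2 = 2: 8/3
a_3 = 1: 11/4
a_4 = 1: 19/7
a_5 = 4: 87/32
a_6 = 1: 106/39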